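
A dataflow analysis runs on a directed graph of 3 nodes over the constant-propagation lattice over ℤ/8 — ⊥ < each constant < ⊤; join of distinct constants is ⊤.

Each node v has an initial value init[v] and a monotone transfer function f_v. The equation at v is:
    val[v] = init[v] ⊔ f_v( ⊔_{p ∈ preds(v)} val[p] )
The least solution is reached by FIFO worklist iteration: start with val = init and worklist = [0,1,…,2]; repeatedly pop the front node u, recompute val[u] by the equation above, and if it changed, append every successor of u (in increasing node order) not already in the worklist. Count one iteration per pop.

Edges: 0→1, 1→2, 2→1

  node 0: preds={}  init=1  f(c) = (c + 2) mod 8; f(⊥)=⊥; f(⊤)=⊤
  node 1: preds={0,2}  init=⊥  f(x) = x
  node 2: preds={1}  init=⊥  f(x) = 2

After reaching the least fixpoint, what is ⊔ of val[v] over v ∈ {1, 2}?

⊤

Iteration log — 5 steps:
  step 1. node 0  ⊔preds=⊥  new=1  stable
  step 2. node 1  ⊔preds=1  new=1  old=⊥  +wl: 
  step 3. node 2  ⊔preds=1  new=2  old=⊥  +wl: 1
  step 4. node 1  ⊔preds=⊤  new=⊤  old=1  +wl: 2
  step 5. node 2  ⊔preds=⊤  new=2  stable

Least fixpoint reached:
  node 0: 1
  node 1: ⊤
  node 2: 2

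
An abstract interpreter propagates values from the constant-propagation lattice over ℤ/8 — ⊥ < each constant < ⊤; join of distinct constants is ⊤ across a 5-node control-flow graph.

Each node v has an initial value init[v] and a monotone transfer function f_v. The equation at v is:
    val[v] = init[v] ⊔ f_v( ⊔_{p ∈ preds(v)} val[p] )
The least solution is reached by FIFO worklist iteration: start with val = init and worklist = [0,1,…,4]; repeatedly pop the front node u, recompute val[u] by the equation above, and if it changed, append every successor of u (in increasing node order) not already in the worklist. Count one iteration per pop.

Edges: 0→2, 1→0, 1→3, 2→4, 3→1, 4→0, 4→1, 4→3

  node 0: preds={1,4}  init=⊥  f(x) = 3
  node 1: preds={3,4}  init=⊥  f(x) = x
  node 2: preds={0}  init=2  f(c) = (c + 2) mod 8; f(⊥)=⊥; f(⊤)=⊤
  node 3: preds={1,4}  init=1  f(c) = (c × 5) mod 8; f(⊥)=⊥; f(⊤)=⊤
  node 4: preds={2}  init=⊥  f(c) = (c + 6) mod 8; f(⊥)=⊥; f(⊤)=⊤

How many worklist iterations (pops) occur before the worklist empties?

Trace (9 dequeues):
  [1] u=0 | in ⊥ | out 3 | prev ⊥ | push {}
  [2] u=1 | in 1 | out 1 | prev ⊥ | push {0}
  [3] u=2 | in 3 | out ⊤ | prev 2 | push {}
  [4] u=3 | in 1 | out ⊤ | prev 1 | push {1}
  [5] u=4 | in ⊤ | out ⊤ | prev ⊥ | push {3}
  [6] u=0 | in ⊤ | out 3 | ==
  [7] u=1 | in ⊤ | out ⊤ | prev 1 | push {0}
  [8] u=3 | in ⊤ | out ⊤ | ==
  [9] u=0 | in ⊤ | out 3 | ==

Converged values:
  [0] 3
  [1] ⊤
  [2] ⊤
  [3] ⊤
  [4] ⊤

9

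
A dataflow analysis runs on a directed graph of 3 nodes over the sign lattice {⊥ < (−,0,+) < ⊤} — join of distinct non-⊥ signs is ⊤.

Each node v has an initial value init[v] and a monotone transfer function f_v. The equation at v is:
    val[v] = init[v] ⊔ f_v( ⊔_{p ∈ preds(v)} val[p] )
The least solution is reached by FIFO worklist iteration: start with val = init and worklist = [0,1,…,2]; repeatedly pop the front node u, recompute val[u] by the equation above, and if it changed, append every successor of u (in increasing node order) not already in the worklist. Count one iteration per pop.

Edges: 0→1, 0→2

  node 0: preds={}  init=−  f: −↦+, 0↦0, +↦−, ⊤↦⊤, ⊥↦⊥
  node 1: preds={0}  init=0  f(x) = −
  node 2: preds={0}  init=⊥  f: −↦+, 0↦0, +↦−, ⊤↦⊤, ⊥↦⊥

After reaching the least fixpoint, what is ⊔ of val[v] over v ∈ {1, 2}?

Worklist (3 pops):
  #1 pop 0: in=⊥ → − (no change)
  #2 pop 1: in=− → ⊤ (was 0); enqueue []
  #3 pop 2: in=− → + (was ⊥); enqueue []

Fixpoint:
  val[0] = −
  val[1] = ⊤
  val[2] = +

⊤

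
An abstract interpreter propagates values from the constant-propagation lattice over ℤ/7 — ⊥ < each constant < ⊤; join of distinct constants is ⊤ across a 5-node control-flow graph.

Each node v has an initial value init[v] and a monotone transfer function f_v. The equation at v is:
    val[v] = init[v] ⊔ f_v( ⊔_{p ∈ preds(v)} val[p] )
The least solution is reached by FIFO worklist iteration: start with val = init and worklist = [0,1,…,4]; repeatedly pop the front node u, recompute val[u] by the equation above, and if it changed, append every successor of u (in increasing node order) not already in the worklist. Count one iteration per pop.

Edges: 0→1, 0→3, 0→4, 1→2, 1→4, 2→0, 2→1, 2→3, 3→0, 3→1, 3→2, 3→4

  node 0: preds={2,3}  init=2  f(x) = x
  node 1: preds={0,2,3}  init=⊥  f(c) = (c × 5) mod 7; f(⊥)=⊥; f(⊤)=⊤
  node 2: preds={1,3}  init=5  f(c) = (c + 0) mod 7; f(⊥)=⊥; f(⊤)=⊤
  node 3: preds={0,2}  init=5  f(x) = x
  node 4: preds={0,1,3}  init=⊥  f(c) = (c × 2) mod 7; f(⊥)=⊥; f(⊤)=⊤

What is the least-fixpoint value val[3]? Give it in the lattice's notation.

⊤

Worklist (8 pops):
  #1 pop 0: in=5 → ⊤ (was 2); enqueue []
  #2 pop 1: in=⊤ → ⊤ (was ⊥); enqueue []
  #3 pop 2: in=⊤ → ⊤ (was 5); enqueue [0,1]
  #4 pop 3: in=⊤ → ⊤ (was 5); enqueue [2]
  #5 pop 4: in=⊤ → ⊤ (was ⊥); enqueue []
  #6 pop 0: in=⊤ → ⊤ (no change)
  #7 pop 1: in=⊤ → ⊤ (no change)
  #8 pop 2: in=⊤ → ⊤ (no change)

Fixpoint:
  val[0] = ⊤
  val[1] = ⊤
  val[2] = ⊤
  val[3] = ⊤
  val[4] = ⊤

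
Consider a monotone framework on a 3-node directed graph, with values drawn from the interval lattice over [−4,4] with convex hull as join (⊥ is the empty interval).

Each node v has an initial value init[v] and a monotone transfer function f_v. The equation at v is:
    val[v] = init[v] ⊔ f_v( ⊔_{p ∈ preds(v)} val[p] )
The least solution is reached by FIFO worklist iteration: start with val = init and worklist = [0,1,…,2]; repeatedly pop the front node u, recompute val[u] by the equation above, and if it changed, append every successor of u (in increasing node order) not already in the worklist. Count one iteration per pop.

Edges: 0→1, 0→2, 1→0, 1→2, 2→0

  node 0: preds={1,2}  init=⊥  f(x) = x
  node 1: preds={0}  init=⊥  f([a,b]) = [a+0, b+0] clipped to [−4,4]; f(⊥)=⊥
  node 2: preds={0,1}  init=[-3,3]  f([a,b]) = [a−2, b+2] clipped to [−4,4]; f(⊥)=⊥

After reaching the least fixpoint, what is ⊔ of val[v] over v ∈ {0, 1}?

[-4,4]

Trace (7 dequeues):
  [1] u=0 | in [-3,3] | out [-3,3] | prev ⊥ | push {}
  [2] u=1 | in [-3,3] | out [-3,3] | prev ⊥ | push {0}
  [3] u=2 | in [-3,3] | out [-4,4] | prev [-3,3] | push {}
  [4] u=0 | in [-4,4] | out [-4,4] | prev [-3,3] | push {1,2}
  [5] u=1 | in [-4,4] | out [-4,4] | prev [-3,3] | push {0}
  [6] u=2 | in [-4,4] | out [-4,4] | ==
  [7] u=0 | in [-4,4] | out [-4,4] | ==

Converged values:
  [0] [-4,4]
  [1] [-4,4]
  [2] [-4,4]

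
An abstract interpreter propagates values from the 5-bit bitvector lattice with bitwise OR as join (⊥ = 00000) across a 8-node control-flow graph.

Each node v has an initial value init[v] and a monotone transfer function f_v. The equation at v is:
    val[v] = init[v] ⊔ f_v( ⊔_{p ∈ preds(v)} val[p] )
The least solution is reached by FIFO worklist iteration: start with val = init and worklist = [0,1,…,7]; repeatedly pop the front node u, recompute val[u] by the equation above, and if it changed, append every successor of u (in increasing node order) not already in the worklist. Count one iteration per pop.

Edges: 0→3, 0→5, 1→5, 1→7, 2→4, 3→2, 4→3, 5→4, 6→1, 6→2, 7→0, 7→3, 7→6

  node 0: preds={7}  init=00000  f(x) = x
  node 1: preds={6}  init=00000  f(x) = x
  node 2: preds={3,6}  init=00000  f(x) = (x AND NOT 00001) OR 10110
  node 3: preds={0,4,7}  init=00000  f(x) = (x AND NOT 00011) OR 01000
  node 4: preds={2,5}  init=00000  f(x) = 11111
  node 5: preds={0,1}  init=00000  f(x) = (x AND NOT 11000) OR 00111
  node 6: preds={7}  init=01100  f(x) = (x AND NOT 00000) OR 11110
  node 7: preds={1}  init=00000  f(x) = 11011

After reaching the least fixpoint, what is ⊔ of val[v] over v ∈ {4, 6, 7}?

Worklist (21 pops):
  #1 pop 0: in=00000 → 00000 (no change)
  #2 pop 1: in=01100 → 01100 (was 00000); enqueue []
  #3 pop 2: in=01100 → 11110 (was 00000); enqueue []
  #4 pop 3: in=00000 → 01000 (was 00000); enqueue [2]
  #5 pop 4: in=11110 → 11111 (was 00000); enqueue [3]
  #6 pop 5: in=01100 → 00111 (was 00000); enqueue [4]
  #7 pop 6: in=00000 → 11110 (was 01100); enqueue [1]
  #8 pop 7: in=01100 → 11011 (was 00000); enqueue [0,6]
  #9 pop 2: in=11110 → 11110 (no change)
  #10 pop 3: in=11111 → 11100 (was 01000); enqueue [2]
  #11 pop 4: in=11111 → 11111 (no change)
  #12 pop 1: in=11110 → 11110 (was 01100); enqueue [5,7]
  #13 pop 0: in=11011 → 11011 (was 00000); enqueue [3]
  #14 pop 6: in=11011 → 11111 (was 11110); enqueue [1]
  #15 pop 2: in=11111 → 11110 (no change)
  #16 pop 5: in=11111 → 00111 (no change)
  #17 pop 7: in=11110 → 11011 (no change)
  #18 pop 3: in=11111 → 11100 (no change)
  #19 pop 1: in=11111 → 11111 (was 11110); enqueue [5,7]
  #20 pop 5: in=11111 → 00111 (no change)
  #21 pop 7: in=11111 → 11011 (no change)

Fixpoint:
  val[0] = 11011
  val[1] = 11111
  val[2] = 11110
  val[3] = 11100
  val[4] = 11111
  val[5] = 00111
  val[6] = 11111
  val[7] = 11011

11111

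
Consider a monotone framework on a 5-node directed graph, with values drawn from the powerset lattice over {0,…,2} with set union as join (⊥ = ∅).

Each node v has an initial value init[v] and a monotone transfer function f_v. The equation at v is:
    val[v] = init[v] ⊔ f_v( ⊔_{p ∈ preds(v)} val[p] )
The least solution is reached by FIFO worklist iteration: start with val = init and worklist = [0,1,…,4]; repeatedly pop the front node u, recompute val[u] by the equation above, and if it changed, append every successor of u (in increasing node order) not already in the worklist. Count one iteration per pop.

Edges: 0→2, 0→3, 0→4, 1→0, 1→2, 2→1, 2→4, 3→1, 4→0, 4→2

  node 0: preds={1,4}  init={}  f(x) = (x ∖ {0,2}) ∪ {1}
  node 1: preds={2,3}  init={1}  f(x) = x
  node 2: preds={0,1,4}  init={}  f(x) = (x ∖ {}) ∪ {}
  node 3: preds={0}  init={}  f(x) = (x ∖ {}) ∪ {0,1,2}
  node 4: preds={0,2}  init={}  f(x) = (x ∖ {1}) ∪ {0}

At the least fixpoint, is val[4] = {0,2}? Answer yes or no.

Iteration log — 12 steps:
  step 1. node 0  ⊔preds={1}  new={1}  old={}  +wl: 
  step 2. node 1  ⊔preds={}  new={1}  stable
  step 3. node 2  ⊔preds={1}  new={1}  old={}  +wl: 1
  step 4. node 3  ⊔preds={1}  new={0,1,2}  old={}  +wl: 
  step 5. node 4  ⊔preds={1}  new={0}  old={}  +wl: 0,2
  step 6. node 1  ⊔preds={0,1,2}  new={0,1,2}  old={1}  +wl: 
  step 7. node 0  ⊔preds={0,1,2}  new={1}  stable
  step 8. node 2  ⊔preds={0,1,2}  new={0,1,2}  old={1}  +wl: 1,4
  step 9. node 1  ⊔preds={0,1,2}  new={0,1,2}  stable
  step 10. node 4  ⊔preds={0,1,2}  new={0,2}  old={0}  +wl: 0,2
  step 11. node 0  ⊔preds={0,1,2}  new={1}  stable
  step 12. node 2  ⊔preds={0,1,2}  new={0,1,2}  stable

Least fixpoint reached:
  node 0: {1}
  node 1: {0,1,2}
  node 2: {0,1,2}
  node 3: {0,1,2}
  node 4: {0,2}

yes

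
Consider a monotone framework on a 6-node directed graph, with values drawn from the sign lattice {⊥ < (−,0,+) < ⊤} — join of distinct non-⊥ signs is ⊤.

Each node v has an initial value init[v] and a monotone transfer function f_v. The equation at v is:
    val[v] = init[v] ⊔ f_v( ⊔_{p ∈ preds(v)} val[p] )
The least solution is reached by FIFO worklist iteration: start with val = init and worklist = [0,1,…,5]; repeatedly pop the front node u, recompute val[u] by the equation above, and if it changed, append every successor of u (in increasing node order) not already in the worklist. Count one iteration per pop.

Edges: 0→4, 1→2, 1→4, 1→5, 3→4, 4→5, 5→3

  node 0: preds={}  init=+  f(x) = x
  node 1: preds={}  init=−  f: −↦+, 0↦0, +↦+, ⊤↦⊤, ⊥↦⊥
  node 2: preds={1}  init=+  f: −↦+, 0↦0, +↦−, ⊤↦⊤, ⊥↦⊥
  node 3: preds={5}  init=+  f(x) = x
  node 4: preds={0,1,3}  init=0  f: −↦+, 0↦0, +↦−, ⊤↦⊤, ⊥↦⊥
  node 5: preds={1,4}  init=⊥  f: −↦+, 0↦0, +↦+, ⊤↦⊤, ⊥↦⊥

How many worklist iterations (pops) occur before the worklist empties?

Iteration log — 8 steps:
  step 1. node 0  ⊔preds=⊥  new=+  stable
  step 2. node 1  ⊔preds=⊥  new=−  stable
  step 3. node 2  ⊔preds=−  new=+  stable
  step 4. node 3  ⊔preds=⊥  new=+  stable
  step 5. node 4  ⊔preds=⊤  new=⊤  old=0  +wl: 
  step 6. node 5  ⊔preds=⊤  new=⊤  old=⊥  +wl: 3
  step 7. node 3  ⊔preds=⊤  new=⊤  old=+  +wl: 4
  step 8. node 4  ⊔preds=⊤  new=⊤  stable

Least fixpoint reached:
  node 0: +
  node 1: −
  node 2: +
  node 3: ⊤
  node 4: ⊤
  node 5: ⊤

8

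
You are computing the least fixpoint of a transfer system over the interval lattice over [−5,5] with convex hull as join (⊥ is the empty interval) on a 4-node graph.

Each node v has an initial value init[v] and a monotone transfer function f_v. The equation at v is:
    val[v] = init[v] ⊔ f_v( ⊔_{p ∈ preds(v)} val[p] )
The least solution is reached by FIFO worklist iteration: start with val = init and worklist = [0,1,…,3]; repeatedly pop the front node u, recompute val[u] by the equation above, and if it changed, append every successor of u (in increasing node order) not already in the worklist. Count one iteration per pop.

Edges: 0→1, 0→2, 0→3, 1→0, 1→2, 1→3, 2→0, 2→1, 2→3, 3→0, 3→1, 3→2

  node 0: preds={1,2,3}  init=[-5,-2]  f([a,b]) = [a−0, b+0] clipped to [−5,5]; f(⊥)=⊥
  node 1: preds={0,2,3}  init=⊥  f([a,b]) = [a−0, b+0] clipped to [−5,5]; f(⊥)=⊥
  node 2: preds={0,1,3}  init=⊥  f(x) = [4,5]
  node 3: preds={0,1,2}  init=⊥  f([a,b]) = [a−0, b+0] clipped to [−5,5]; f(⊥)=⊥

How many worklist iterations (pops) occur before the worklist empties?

Trace (9 dequeues):
  [1] u=0 | in ⊥ | out [-5,-2] | ==
  [2] u=1 | in [-5,-2] | out [-5,-2] | prev ⊥ | push {0}
  [3] u=2 | in [-5,-2] | out [4,5] | prev ⊥ | push {1}
  [4] u=3 | in [-5,5] | out [-5,5] | prev ⊥ | push {2}
  [5] u=0 | in [-5,5] | out [-5,5] | prev [-5,-2] | push {3}
  [6] u=1 | in [-5,5] | out [-5,5] | prev [-5,-2] | push {0}
  [7] u=2 | in [-5,5] | out [4,5] | ==
  [8] u=3 | in [-5,5] | out [-5,5] | ==
  [9] u=0 | in [-5,5] | out [-5,5] | ==

Converged values:
  [0] [-5,5]
  [1] [-5,5]
  [2] [4,5]
  [3] [-5,5]

9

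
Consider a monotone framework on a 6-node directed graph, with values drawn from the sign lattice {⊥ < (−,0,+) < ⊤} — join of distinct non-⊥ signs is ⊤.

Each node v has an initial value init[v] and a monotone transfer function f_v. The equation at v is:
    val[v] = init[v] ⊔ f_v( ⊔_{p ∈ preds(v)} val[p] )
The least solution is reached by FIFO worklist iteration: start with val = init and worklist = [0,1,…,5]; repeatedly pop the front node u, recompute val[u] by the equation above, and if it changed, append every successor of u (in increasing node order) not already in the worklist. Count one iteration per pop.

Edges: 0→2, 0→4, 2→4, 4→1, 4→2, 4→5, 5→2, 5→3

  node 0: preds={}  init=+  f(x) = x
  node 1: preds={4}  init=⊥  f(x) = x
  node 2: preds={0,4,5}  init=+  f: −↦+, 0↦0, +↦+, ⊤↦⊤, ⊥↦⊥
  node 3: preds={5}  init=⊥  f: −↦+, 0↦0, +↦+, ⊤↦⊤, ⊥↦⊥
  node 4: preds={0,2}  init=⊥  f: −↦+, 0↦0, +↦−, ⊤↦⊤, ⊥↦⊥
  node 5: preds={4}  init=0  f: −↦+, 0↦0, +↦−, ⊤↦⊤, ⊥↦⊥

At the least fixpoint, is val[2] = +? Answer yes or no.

Iteration log — 9 steps:
  step 1. node 0  ⊔preds=⊥  new=+  stable
  step 2. node 1  ⊔preds=⊥  new=⊥  stable
  step 3. node 2  ⊔preds=⊤  new=⊤  old=+  +wl: 
  step 4. node 3  ⊔preds=0  new=0  old=⊥  +wl: 
  step 5. node 4  ⊔preds=⊤  new=⊤  old=⊥  +wl: 1,2
  step 6. node 5  ⊔preds=⊤  new=⊤  old=0  +wl: 3
  step 7. node 1  ⊔preds=⊤  new=⊤  old=⊥  +wl: 
  step 8. node 2  ⊔preds=⊤  new=⊤  stable
  step 9. node 3  ⊔preds=⊤  new=⊤  old=0  +wl: 

Least fixpoint reached:
  node 0: +
  node 1: ⊤
  node 2: ⊤
  node 3: ⊤
  node 4: ⊤
  node 5: ⊤

no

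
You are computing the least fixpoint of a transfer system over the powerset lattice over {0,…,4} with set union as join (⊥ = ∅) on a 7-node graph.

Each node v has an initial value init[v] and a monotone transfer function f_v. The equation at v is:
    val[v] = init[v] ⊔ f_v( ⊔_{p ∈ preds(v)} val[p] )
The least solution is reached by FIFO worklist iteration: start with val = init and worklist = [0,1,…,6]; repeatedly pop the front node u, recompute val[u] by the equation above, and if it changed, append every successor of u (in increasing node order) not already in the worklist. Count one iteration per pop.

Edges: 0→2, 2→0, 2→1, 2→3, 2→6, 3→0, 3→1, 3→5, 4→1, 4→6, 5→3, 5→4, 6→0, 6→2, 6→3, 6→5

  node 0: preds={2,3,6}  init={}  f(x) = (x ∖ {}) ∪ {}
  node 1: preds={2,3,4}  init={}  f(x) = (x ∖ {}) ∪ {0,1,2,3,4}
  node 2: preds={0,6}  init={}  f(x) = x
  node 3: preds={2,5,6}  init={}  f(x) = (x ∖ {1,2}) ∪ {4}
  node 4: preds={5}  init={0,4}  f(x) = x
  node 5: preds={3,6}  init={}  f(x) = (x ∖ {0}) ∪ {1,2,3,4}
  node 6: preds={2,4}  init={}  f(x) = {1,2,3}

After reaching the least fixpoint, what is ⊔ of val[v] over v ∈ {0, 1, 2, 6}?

{0,1,2,3,4}

Worklist (17 pops):
  #1 pop 0: in={} → {} (no change)
  #2 pop 1: in={0,4} → {0,1,2,3,4} (was {}); enqueue []
  #3 pop 2: in={} → {} (no change)
  #4 pop 3: in={} → {4} (was {}); enqueue [0,1]
  #5 pop 4: in={} → {0,4} (no change)
  #6 pop 5: in={4} → {1,2,3,4} (was {}); enqueue [3,4]
  #7 pop 6: in={0,4} → {1,2,3} (was {}); enqueue [2,5]
  #8 pop 0: in={1,2,3,4} → {1,2,3,4} (was {}); enqueue []
  #9 pop 1: in={0,4} → {0,1,2,3,4} (no change)
  #10 pop 3: in={1,2,3,4} → {3,4} (was {4}); enqueue [0,1]
  #11 pop 4: in={1,2,3,4} → {0,1,2,3,4} (was {0,4}); enqueue [6]
  #12 pop 2: in={1,2,3,4} → {1,2,3,4} (was {}); enqueue [3]
  #13 pop 5: in={1,2,3,4} → {1,2,3,4} (no change)
  #14 pop 0: in={1,2,3,4} → {1,2,3,4} (no change)
  #15 pop 1: in={0,1,2,3,4} → {0,1,2,3,4} (no change)
  #16 pop 6: in={0,1,2,3,4} → {1,2,3} (no change)
  #17 pop 3: in={1,2,3,4} → {3,4} (no change)

Fixpoint:
  val[0] = {1,2,3,4}
  val[1] = {0,1,2,3,4}
  val[2] = {1,2,3,4}
  val[3] = {3,4}
  val[4] = {0,1,2,3,4}
  val[5] = {1,2,3,4}
  val[6] = {1,2,3}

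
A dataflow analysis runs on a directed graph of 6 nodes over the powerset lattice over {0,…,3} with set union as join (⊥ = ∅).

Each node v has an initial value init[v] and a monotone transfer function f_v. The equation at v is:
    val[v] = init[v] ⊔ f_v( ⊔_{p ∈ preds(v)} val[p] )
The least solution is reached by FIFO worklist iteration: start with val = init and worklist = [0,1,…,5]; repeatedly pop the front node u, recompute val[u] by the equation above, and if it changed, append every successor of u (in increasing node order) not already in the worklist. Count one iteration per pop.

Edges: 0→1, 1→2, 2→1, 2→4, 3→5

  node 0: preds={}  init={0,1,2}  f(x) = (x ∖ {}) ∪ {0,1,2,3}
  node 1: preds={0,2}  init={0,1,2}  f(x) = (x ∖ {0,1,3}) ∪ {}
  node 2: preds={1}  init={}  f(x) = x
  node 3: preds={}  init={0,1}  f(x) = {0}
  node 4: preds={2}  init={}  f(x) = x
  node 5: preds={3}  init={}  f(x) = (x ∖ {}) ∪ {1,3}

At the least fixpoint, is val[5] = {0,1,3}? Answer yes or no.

Trace (7 dequeues):
  [1] u=0 | in {} | out {0,1,2,3} | prev {0,1,2} | push {}
  [2] u=1 | in {0,1,2,3} | out {0,1,2} | ==
  [3] u=2 | in {0,1,2} | out {0,1,2} | prev {} | push {1}
  [4] u=3 | in {} | out {0,1} | ==
  [5] u=4 | in {0,1,2} | out {0,1,2} | prev {} | push {}
  [6] u=5 | in {0,1} | out {0,1,3} | prev {} | push {}
  [7] u=1 | in {0,1,2,3} | out {0,1,2} | ==

Converged values:
  [0] {0,1,2,3}
  [1] {0,1,2}
  [2] {0,1,2}
  [3] {0,1}
  [4] {0,1,2}
  [5] {0,1,3}

yes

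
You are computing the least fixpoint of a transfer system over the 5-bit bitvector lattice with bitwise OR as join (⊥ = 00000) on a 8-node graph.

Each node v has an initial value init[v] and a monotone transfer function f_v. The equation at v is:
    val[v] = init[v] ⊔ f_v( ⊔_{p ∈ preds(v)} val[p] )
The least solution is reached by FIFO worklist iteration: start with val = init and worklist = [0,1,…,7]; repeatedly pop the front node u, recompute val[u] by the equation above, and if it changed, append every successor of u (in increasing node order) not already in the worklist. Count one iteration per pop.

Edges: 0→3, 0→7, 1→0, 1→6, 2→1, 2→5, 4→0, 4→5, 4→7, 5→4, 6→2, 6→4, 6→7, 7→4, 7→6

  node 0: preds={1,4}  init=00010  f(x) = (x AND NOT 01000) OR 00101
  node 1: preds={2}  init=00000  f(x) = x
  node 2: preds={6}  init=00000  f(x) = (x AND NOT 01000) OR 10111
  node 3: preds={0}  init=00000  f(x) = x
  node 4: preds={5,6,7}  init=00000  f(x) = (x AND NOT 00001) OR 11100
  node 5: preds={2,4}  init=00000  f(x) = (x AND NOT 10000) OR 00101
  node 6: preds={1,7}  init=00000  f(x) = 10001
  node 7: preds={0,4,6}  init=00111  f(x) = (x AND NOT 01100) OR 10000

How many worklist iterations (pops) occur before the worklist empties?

Iteration log — 15 steps:
  step 1. node 0  ⊔preds=00000  new=00111  old=00010  +wl: 
  step 2. node 1  ⊔preds=00000  new=00000  stable
  step 3. node 2  ⊔preds=00000  new=10111  old=00000  +wl: 1
  step 4. node 3  ⊔preds=00111  new=00111  old=00000  +wl: 
  step 5. node 4  ⊔preds=00111  new=11110  old=00000  +wl: 0
  step 6. node 5  ⊔preds=11111  new=01111  old=00000  +wl: 4
  step 7. node 6  ⊔preds=00111  new=10001  old=00000  +wl: 2
  step 8. node 7  ⊔preds=11111  new=10111  old=00111  +wl: 6
  step 9. node 1  ⊔preds=10111  new=10111  old=00000  +wl: 
  step 10. node 0  ⊔preds=11111  new=10111  old=00111  +wl: 3,7
  step 11. node 4  ⊔preds=11111  new=11110  stable
  step 12. node 2  ⊔preds=10001  new=10111  stable
  step 13. node 6  ⊔preds=10111  new=10001  stable
  step 14. node 3  ⊔preds=10111  new=10111  old=00111  +wl: 
  step 15. node 7  ⊔preds=11111  new=10111  stable

Least fixpoint reached:
  node 0: 10111
  node 1: 10111
  node 2: 10111
  node 3: 10111
  node 4: 11110
  node 5: 01111
  node 6: 10001
  node 7: 10111

15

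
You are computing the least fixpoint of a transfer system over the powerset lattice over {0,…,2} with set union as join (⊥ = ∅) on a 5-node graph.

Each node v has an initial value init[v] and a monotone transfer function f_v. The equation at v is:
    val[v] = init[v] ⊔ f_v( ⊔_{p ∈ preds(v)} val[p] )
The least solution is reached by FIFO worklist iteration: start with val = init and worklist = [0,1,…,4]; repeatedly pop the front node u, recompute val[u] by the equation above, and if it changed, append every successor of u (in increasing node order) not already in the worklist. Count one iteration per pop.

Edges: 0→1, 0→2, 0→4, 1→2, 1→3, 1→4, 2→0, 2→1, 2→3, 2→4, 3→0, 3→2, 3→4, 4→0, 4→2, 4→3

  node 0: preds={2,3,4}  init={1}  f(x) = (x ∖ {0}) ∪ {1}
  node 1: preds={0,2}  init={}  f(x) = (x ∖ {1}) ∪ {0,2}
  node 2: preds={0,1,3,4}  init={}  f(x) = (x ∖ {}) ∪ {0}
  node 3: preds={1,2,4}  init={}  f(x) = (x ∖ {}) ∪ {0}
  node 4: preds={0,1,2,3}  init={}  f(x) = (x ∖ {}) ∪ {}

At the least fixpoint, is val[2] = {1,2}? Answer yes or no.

Worklist (10 pops):
  #1 pop 0: in={} → {1} (no change)
  #2 pop 1: in={1} → {0,2} (was {}); enqueue []
  #3 pop 2: in={0,1,2} → {0,1,2} (was {}); enqueue [0,1]
  #4 pop 3: in={0,1,2} → {0,1,2} (was {}); enqueue [2]
  #5 pop 4: in={0,1,2} → {0,1,2} (was {}); enqueue [3]
  #6 pop 0: in={0,1,2} → {1,2} (was {1}); enqueue [4]
  #7 pop 1: in={0,1,2} → {0,2} (no change)
  #8 pop 2: in={0,1,2} → {0,1,2} (no change)
  #9 pop 3: in={0,1,2} → {0,1,2} (no change)
  #10 pop 4: in={0,1,2} → {0,1,2} (no change)

Fixpoint:
  val[0] = {1,2}
  val[1] = {0,2}
  val[2] = {0,1,2}
  val[3] = {0,1,2}
  val[4] = {0,1,2}

no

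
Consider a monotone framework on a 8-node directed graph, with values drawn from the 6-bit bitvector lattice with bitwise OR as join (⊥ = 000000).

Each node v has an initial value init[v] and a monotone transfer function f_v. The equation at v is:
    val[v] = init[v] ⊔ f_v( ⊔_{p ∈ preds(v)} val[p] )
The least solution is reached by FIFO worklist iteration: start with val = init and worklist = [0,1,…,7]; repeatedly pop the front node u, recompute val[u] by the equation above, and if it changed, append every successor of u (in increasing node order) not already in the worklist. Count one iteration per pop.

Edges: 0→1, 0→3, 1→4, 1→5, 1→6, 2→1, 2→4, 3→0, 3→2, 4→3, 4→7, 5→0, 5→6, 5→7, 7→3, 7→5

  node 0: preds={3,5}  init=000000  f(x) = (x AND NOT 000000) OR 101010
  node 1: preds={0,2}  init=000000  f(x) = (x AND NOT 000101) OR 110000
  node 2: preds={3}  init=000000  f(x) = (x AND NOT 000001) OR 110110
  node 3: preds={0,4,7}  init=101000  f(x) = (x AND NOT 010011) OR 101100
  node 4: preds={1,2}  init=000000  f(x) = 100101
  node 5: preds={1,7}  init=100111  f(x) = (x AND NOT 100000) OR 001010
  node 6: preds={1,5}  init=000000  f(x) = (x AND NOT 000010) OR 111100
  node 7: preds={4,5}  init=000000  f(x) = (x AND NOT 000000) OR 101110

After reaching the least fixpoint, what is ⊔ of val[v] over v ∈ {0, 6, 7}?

Trace (14 dequeues):
  [1] u=0 | in 101111 | out 101111 | prev 000000 | push {}
  [2] u=1 | in 101111 | out 111010 | prev 000000 | push {}
  [3] u=2 | in 101000 | out 111110 | prev 000000 | push {1}
  [4] u=3 | in 101111 | out 101100 | prev 101000 | push {0,2}
  [5] u=4 | in 111110 | out 100101 | prev 000000 | push {3}
  [6] u=5 | in 111010 | out 111111 | prev 100111 | push {}
  [7] u=6 | in 111111 | out 111101 | prev 000000 | push {}
  [8] u=7 | in 111111 | out 111111 | prev 000000 | push {5}
  [9] u=1 | in 111111 | out 111010 | ==
  [10] u=0 | in 111111 | out 111111 | prev 101111 | push {1}
  [11] u=2 | in 101100 | out 111110 | ==
  [12] u=3 | in 111111 | out 101100 | ==
  [13] u=5 | in 111111 | out 111111 | ==
  [14] u=1 | in 111111 | out 111010 | ==

Converged values:
  [0] 111111
  [1] 111010
  [2] 111110
  [3] 101100
  [4] 100101
  [5] 111111
  [6] 111101
  [7] 111111

111111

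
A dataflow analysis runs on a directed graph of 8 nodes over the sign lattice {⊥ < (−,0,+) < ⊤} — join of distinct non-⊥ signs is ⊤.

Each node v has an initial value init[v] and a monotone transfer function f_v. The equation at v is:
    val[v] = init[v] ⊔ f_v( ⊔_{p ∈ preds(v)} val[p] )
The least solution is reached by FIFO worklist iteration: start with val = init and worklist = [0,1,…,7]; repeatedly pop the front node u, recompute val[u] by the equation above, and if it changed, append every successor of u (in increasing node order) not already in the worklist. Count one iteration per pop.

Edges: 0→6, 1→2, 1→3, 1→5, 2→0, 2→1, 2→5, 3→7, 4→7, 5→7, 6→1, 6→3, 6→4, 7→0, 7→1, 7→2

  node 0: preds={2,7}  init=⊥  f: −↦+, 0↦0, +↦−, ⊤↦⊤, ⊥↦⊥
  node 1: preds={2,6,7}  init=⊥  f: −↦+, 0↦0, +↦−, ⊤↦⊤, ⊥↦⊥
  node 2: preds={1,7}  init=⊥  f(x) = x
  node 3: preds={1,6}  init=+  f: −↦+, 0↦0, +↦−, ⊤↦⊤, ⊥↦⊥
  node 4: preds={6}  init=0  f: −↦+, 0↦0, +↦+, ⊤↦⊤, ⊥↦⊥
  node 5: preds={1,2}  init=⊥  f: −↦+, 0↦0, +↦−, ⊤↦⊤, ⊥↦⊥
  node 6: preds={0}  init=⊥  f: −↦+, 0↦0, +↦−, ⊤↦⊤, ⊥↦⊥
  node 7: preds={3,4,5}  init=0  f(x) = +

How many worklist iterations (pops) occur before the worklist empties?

20

Worklist (20 pops):
  #1 pop 0: in=0 → 0 (was ⊥); enqueue []
  #2 pop 1: in=0 → 0 (was ⊥); enqueue []
  #3 pop 2: in=0 → 0 (was ⊥); enqueue [0,1]
  #4 pop 3: in=0 → ⊤ (was +); enqueue []
  #5 pop 4: in=⊥ → 0 (no change)
  #6 pop 5: in=0 → 0 (was ⊥); enqueue []
  #7 pop 6: in=0 → 0 (was ⊥); enqueue [3,4]
  #8 pop 7: in=⊤ → ⊤ (was 0); enqueue [2]
  #9 pop 0: in=⊤ → ⊤ (was 0); enqueue [6]
  #10 pop 1: in=⊤ → ⊤ (was 0); enqueue [5]
  #11 pop 3: in=⊤ → ⊤ (no change)
  #12 pop 4: in=0 → 0 (no change)
  #13 pop 2: in=⊤ → ⊤ (was 0); enqueue [0,1]
  #14 pop 6: in=⊤ → ⊤ (was 0); enqueue [3,4]
  #15 pop 5: in=⊤ → ⊤ (was 0); enqueue [7]
  #16 pop 0: in=⊤ → ⊤ (no change)
  #17 pop 1: in=⊤ → ⊤ (no change)
  #18 pop 3: in=⊤ → ⊤ (no change)
  #19 pop 4: in=⊤ → ⊤ (was 0); enqueue []
  #20 pop 7: in=⊤ → ⊤ (no change)

Fixpoint:
  val[0] = ⊤
  val[1] = ⊤
  val[2] = ⊤
  val[3] = ⊤
  val[4] = ⊤
  val[5] = ⊤
  val[6] = ⊤
  val[7] = ⊤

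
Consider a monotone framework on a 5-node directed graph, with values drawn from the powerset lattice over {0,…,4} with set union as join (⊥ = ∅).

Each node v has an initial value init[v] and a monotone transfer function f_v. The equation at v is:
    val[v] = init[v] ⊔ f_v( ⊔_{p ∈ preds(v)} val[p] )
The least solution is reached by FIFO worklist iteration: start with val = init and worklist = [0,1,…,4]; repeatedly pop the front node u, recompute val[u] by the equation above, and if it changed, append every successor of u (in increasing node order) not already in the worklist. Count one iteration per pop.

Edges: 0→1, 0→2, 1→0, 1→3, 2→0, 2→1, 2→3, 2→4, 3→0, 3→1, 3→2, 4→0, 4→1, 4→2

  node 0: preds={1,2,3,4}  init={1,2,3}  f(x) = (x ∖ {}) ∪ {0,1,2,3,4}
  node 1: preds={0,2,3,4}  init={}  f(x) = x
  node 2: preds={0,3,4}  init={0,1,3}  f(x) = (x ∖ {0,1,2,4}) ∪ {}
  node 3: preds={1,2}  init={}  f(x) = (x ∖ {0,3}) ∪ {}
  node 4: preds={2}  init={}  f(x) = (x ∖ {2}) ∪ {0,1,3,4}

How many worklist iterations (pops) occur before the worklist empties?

Iteration log — 8 steps:
  step 1. node 0  ⊔preds={0,1,3}  new={0,1,2,3,4}  old={1,2,3}  +wl: 
  step 2. node 1  ⊔preds={0,1,2,3,4}  new={0,1,2,3,4}  old={}  +wl: 0
  step 3. node 2  ⊔preds={0,1,2,3,4}  new={0,1,3}  stable
  step 4. node 3  ⊔preds={0,1,2,3,4}  new={1,2,4}  old={}  +wl: 1,2
  step 5. node 4  ⊔preds={0,1,3}  new={0,1,3,4}  old={}  +wl: 
  step 6. node 0  ⊔preds={0,1,2,3,4}  new={0,1,2,3,4}  stable
  step 7. node 1  ⊔preds={0,1,2,3,4}  new={0,1,2,3,4}  stable
  step 8. node 2  ⊔preds={0,1,2,3,4}  new={0,1,3}  stable

Least fixpoint reached:
  node 0: {0,1,2,3,4}
  node 1: {0,1,2,3,4}
  node 2: {0,1,3}
  node 3: {1,2,4}
  node 4: {0,1,3,4}

8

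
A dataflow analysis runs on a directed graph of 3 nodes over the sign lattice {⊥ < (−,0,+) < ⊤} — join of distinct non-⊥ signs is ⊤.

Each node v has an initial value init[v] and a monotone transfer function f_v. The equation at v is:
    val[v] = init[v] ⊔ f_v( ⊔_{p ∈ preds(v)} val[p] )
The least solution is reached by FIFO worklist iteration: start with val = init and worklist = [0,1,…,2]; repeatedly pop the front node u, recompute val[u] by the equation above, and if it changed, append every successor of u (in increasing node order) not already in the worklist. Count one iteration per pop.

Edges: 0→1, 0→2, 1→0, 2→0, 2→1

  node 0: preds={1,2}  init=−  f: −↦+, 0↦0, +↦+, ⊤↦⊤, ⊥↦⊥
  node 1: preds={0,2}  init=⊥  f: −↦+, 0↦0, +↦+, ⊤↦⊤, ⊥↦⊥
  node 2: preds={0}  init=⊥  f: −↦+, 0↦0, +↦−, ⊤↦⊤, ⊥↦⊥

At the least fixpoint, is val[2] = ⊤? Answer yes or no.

Worklist (8 pops):
  #1 pop 0: in=⊥ → − (no change)
  #2 pop 1: in=− → + (was ⊥); enqueue [0]
  #3 pop 2: in=− → + (was ⊥); enqueue [1]
  #4 pop 0: in=+ → ⊤ (was −); enqueue [2]
  #5 pop 1: in=⊤ → ⊤ (was +); enqueue [0]
  #6 pop 2: in=⊤ → ⊤ (was +); enqueue [1]
  #7 pop 0: in=⊤ → ⊤ (no change)
  #8 pop 1: in=⊤ → ⊤ (no change)

Fixpoint:
  val[0] = ⊤
  val[1] = ⊤
  val[2] = ⊤

yes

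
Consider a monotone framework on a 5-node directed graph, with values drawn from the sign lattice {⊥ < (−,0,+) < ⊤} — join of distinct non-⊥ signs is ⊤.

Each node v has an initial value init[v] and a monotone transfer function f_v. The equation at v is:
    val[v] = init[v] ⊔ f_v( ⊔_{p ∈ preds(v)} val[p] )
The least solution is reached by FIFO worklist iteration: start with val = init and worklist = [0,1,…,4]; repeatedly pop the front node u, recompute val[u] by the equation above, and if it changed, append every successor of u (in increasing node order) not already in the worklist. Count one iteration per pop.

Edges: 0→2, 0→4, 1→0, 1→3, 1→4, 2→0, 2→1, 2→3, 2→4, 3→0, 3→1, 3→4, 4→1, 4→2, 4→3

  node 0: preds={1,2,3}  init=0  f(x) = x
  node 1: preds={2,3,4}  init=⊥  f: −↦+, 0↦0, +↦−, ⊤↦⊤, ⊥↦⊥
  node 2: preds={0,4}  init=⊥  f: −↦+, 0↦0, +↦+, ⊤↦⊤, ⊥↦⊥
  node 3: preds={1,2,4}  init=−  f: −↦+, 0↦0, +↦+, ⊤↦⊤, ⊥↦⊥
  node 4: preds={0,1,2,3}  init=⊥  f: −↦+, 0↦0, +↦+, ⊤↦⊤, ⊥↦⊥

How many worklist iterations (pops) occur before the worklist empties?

Worklist (11 pops):
  #1 pop 0: in=− → ⊤ (was 0); enqueue []
  #2 pop 1: in=− → + (was ⊥); enqueue [0]
  #3 pop 2: in=⊤ → ⊤ (was ⊥); enqueue [1]
  #4 pop 3: in=⊤ → ⊤ (was −); enqueue []
  #5 pop 4: in=⊤ → ⊤ (was ⊥); enqueue [2,3]
  #6 pop 0: in=⊤ → ⊤ (no change)
  #7 pop 1: in=⊤ → ⊤ (was +); enqueue [0,4]
  #8 pop 2: in=⊤ → ⊤ (no change)
  #9 pop 3: in=⊤ → ⊤ (no change)
  #10 pop 0: in=⊤ → ⊤ (no change)
  #11 pop 4: in=⊤ → ⊤ (no change)

Fixpoint:
  val[0] = ⊤
  val[1] = ⊤
  val[2] = ⊤
  val[3] = ⊤
  val[4] = ⊤

11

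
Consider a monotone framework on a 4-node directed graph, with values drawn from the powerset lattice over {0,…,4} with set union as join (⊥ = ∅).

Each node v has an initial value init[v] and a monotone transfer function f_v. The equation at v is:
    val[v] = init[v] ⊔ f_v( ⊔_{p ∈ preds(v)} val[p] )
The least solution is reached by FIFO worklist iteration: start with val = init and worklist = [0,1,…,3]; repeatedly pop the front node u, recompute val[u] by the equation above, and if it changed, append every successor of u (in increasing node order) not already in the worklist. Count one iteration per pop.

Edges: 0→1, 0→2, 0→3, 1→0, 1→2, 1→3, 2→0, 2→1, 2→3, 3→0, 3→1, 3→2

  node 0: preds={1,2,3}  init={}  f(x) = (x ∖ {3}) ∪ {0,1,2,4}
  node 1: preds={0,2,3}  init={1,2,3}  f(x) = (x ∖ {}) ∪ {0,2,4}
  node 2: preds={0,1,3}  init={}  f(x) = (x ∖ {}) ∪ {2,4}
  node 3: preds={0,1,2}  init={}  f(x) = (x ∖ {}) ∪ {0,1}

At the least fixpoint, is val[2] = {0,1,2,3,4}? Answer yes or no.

yes

Worklist (7 pops):
  #1 pop 0: in={1,2,3} → {0,1,2,4} (was {}); enqueue []
  #2 pop 1: in={0,1,2,4} → {0,1,2,3,4} (was {1,2,3}); enqueue [0]
  #3 pop 2: in={0,1,2,3,4} → {0,1,2,3,4} (was {}); enqueue [1]
  #4 pop 3: in={0,1,2,3,4} → {0,1,2,3,4} (was {}); enqueue [2]
  #5 pop 0: in={0,1,2,3,4} → {0,1,2,4} (no change)
  #6 pop 1: in={0,1,2,3,4} → {0,1,2,3,4} (no change)
  #7 pop 2: in={0,1,2,3,4} → {0,1,2,3,4} (no change)

Fixpoint:
  val[0] = {0,1,2,4}
  val[1] = {0,1,2,3,4}
  val[2] = {0,1,2,3,4}
  val[3] = {0,1,2,3,4}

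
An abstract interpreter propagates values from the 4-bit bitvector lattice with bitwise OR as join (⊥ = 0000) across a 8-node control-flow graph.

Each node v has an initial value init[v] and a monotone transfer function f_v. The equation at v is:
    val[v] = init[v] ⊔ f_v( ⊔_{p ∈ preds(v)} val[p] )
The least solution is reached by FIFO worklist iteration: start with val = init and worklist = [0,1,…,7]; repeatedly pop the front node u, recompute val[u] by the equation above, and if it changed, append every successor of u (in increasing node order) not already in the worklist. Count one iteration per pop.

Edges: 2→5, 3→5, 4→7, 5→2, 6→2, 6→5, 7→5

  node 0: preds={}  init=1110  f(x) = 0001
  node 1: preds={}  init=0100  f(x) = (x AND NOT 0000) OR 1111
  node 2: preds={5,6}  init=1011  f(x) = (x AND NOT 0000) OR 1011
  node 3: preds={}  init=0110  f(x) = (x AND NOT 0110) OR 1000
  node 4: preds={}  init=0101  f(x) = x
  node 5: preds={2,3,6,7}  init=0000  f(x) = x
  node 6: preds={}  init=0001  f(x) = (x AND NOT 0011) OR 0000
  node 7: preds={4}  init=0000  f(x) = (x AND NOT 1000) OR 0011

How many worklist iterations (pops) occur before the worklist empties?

10

Worklist (10 pops):
  #1 pop 0: in=0000 → 1111 (was 1110); enqueue []
  #2 pop 1: in=0000 → 1111 (was 0100); enqueue []
  #3 pop 2: in=0001 → 1011 (no change)
  #4 pop 3: in=0000 → 1110 (was 0110); enqueue []
  #5 pop 4: in=0000 → 0101 (no change)
  #6 pop 5: in=1111 → 1111 (was 0000); enqueue [2]
  #7 pop 6: in=0000 → 0001 (no change)
  #8 pop 7: in=0101 → 0111 (was 0000); enqueue [5]
  #9 pop 2: in=1111 → 1111 (was 1011); enqueue []
  #10 pop 5: in=1111 → 1111 (no change)

Fixpoint:
  val[0] = 1111
  val[1] = 1111
  val[2] = 1111
  val[3] = 1110
  val[4] = 0101
  val[5] = 1111
  val[6] = 0001
  val[7] = 0111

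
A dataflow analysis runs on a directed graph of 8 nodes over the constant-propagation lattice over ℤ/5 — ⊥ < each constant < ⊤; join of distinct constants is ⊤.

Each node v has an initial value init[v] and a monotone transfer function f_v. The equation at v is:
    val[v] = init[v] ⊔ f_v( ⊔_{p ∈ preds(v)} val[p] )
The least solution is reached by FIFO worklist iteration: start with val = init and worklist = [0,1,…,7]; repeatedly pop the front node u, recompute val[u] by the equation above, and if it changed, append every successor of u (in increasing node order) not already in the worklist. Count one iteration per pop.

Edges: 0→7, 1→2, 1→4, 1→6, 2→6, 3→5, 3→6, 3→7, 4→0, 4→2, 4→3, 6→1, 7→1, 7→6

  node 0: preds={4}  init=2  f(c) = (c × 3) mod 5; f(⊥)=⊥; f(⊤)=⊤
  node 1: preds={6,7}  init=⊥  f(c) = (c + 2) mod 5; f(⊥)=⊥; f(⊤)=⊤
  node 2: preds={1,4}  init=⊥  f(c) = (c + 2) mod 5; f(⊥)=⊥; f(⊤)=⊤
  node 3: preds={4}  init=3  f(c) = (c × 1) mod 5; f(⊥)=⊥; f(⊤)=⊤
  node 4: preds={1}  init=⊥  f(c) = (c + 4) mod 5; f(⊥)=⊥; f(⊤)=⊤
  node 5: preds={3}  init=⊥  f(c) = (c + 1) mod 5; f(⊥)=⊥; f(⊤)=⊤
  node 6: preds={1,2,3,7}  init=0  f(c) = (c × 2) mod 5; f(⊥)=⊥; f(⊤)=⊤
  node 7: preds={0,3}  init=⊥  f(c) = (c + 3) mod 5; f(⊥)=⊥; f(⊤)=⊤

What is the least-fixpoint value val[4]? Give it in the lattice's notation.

⊤

Iteration log — 20 steps:
  step 1. node 0  ⊔preds=⊥  new=2  stable
  step 2. node 1  ⊔preds=0  new=2  old=⊥  +wl: 
  step 3. node 2  ⊔preds=2  new=4  old=⊥  +wl: 
  step 4. node 3  ⊔preds=⊥  new=3  stable
  step 5. node 4  ⊔preds=2  new=1  old=⊥  +wl: 0,2,3
  step 6. node 5  ⊔preds=3  new=4  old=⊥  +wl: 
  step 7. node 6  ⊔preds=⊤  new=⊤  old=0  +wl: 1
  step 8. node 7  ⊔preds=⊤  new=⊤  old=⊥  +wl: 6
  step 9. node 0  ⊔preds=1  new=⊤  old=2  +wl: 7
  step 10. node 2  ⊔preds=⊤  new=⊤  old=4  +wl: 
  step 11. node 3  ⊔preds=1  new=⊤  old=3  +wl: 5
  step 12. node 1  ⊔preds=⊤  new=⊤  old=2  +wl: 2,4
  step 13. node 6  ⊔preds=⊤  new=⊤  stable
  step 14. node 7  ⊔preds=⊤  new=⊤  stable
  step 15. node 5  ⊔preds=⊤  new=⊤  old=4  +wl: 
  step 16. node 2  ⊔preds=⊤  new=⊤  stable
  step 17. node 4  ⊔preds=⊤  new=⊤  old=1  +wl: 0,2,3
  step 18. node 0  ⊔preds=⊤  new=⊤  stable
  step 19. node 2  ⊔preds=⊤  new=⊤  stable
  step 20. node 3  ⊔preds=⊤  new=⊤  stable

Least fixpoint reached:
  node 0: ⊤
  node 1: ⊤
  node 2: ⊤
  node 3: ⊤
  node 4: ⊤
  node 5: ⊤
  node 6: ⊤
  node 7: ⊤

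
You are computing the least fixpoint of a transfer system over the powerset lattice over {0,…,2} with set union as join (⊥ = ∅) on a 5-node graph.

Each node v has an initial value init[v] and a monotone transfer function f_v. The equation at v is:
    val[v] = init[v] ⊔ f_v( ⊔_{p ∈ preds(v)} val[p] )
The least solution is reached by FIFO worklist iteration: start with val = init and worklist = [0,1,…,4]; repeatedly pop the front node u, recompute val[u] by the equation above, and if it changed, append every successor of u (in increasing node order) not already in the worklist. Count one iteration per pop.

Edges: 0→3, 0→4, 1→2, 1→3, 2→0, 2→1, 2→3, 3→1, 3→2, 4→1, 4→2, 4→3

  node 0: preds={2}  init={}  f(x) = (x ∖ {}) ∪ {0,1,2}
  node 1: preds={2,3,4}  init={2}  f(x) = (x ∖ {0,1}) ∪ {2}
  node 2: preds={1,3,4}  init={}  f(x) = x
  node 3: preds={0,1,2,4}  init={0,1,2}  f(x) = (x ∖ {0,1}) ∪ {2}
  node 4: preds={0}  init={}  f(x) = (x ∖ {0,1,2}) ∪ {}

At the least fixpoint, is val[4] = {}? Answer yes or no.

yes

Iteration log — 7 steps:
  step 1. node 0  ⊔preds={}  new={0,1,2}  old={}  +wl: 
  step 2. node 1  ⊔preds={0,1,2}  new={2}  stable
  step 3. node 2  ⊔preds={0,1,2}  new={0,1,2}  old={}  +wl: 0,1
  step 4. node 3  ⊔preds={0,1,2}  new={0,1,2}  stable
  step 5. node 4  ⊔preds={0,1,2}  new={}  stable
  step 6. node 0  ⊔preds={0,1,2}  new={0,1,2}  stable
  step 7. node 1  ⊔preds={0,1,2}  new={2}  stable

Least fixpoint reached:
  node 0: {0,1,2}
  node 1: {2}
  node 2: {0,1,2}
  node 3: {0,1,2}
  node 4: {}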